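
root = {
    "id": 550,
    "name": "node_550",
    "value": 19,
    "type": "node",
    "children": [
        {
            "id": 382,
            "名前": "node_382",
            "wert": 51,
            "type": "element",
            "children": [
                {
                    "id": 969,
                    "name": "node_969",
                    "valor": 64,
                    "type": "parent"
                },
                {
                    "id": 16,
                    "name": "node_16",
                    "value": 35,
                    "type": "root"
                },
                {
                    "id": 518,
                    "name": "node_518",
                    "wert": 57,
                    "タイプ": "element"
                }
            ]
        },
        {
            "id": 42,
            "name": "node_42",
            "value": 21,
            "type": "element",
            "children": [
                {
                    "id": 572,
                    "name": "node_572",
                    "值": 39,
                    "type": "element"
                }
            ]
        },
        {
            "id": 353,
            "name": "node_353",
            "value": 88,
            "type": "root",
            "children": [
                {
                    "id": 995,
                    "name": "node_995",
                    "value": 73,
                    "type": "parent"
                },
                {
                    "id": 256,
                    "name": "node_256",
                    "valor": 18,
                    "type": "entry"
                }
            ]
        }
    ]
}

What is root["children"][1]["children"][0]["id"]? 572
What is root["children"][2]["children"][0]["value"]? 73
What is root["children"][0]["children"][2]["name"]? "node_518"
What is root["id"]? 550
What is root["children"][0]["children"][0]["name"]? "node_969"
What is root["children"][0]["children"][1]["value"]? 35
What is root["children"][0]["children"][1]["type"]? "root"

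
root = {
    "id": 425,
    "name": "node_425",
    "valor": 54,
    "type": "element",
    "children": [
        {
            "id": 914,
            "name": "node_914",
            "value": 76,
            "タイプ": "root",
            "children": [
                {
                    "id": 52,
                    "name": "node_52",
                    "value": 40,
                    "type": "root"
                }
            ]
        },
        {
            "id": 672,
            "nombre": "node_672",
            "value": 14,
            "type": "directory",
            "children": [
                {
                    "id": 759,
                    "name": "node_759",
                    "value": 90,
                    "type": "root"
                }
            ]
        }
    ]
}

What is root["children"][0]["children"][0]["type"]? "root"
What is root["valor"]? 54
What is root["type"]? "element"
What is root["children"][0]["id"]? 914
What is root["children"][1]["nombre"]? "node_672"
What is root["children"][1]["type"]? "directory"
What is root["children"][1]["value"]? 14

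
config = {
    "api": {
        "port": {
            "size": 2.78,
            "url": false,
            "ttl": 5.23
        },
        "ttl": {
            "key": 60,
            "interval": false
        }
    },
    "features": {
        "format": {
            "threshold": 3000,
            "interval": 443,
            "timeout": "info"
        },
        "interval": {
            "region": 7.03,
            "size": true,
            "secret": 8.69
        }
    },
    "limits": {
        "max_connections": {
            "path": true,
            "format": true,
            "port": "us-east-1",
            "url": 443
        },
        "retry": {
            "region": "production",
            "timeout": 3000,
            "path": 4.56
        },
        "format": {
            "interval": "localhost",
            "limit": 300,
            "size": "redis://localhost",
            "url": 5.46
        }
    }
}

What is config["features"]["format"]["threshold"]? 3000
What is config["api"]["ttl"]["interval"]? False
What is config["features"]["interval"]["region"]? 7.03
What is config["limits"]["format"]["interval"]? "localhost"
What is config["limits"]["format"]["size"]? "redis://localhost"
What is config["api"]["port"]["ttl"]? 5.23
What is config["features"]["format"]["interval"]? 443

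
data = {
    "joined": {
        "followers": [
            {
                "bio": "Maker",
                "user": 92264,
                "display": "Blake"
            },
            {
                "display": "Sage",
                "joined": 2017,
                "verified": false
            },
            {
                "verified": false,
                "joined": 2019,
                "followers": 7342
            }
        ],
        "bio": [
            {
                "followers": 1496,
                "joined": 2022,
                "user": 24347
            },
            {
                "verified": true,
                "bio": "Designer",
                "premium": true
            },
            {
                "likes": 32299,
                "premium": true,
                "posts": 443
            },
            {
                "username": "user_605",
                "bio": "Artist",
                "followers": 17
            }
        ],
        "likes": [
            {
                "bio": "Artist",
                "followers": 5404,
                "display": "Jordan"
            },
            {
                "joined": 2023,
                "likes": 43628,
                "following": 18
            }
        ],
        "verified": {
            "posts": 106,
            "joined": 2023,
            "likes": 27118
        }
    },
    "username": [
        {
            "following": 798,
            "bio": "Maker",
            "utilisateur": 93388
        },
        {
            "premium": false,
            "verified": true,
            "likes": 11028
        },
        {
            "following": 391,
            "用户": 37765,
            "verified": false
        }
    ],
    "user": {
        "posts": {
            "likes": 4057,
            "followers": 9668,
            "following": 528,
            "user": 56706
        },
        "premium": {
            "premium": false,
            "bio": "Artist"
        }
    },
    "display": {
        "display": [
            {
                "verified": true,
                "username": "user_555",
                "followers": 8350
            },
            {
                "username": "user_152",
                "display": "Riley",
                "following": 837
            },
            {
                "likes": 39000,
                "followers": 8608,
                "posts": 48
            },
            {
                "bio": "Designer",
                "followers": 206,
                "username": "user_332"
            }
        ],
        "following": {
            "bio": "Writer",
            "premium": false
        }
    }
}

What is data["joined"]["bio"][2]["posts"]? 443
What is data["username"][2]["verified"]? False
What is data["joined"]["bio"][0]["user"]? 24347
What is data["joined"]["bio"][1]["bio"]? "Designer"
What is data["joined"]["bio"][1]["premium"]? True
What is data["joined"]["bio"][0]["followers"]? 1496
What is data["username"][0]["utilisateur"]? 93388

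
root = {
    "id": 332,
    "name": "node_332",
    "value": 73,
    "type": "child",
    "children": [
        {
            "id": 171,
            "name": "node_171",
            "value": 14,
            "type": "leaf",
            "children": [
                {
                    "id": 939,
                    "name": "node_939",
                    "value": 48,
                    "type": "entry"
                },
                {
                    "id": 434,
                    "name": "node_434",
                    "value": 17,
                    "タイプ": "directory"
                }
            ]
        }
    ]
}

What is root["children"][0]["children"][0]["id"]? 939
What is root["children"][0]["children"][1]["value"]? 17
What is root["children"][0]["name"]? "node_171"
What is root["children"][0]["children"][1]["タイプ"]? "directory"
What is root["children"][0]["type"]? "leaf"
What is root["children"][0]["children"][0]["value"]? 48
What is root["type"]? "child"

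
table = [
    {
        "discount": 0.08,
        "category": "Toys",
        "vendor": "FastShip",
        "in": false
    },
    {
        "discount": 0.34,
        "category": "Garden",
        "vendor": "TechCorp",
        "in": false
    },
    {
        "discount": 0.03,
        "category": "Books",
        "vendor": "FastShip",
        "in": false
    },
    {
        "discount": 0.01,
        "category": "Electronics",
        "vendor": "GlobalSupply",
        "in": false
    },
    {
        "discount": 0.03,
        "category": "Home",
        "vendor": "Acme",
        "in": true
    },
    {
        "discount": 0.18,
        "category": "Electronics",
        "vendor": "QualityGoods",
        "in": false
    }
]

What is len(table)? 6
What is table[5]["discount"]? 0.18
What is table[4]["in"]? True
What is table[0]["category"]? "Toys"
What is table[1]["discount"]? 0.34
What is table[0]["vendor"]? "FastShip"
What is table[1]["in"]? False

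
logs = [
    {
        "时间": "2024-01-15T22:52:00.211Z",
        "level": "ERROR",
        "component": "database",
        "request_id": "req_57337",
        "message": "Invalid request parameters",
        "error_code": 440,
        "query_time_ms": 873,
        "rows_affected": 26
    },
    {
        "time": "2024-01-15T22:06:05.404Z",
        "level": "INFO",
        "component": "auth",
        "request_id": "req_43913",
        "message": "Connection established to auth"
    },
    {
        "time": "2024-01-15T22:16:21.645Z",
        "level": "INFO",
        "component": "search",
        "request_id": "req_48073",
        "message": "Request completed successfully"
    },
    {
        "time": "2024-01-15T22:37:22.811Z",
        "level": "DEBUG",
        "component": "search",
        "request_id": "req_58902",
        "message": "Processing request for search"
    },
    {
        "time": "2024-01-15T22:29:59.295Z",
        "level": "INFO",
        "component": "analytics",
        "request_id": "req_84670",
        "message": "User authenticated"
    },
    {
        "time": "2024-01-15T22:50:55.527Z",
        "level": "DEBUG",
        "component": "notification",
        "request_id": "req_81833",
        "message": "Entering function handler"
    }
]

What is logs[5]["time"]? "2024-01-15T22:50:55.527Z"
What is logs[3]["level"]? "DEBUG"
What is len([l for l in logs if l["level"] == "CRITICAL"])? 0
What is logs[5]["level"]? "DEBUG"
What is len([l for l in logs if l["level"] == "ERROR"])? 1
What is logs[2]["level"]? "INFO"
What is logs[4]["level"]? "INFO"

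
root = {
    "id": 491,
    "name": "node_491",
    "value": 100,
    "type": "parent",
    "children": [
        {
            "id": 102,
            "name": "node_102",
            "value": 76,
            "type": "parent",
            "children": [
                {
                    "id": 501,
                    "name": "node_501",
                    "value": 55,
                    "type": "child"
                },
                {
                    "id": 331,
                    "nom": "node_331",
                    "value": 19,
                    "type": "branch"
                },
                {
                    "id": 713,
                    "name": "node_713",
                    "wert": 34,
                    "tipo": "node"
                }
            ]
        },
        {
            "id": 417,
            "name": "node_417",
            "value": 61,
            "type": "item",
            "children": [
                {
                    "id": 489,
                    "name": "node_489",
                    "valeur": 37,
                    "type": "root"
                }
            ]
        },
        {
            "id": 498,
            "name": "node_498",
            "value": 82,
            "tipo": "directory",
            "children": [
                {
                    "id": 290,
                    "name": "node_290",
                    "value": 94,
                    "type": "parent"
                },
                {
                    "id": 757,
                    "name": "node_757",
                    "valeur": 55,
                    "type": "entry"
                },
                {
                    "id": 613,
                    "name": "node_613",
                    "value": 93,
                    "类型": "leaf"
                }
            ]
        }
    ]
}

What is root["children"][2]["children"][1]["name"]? "node_757"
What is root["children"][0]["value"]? 76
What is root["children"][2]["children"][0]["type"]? "parent"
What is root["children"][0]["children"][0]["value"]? 55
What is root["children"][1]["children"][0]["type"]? "root"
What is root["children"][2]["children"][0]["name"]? "node_290"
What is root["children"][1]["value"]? 61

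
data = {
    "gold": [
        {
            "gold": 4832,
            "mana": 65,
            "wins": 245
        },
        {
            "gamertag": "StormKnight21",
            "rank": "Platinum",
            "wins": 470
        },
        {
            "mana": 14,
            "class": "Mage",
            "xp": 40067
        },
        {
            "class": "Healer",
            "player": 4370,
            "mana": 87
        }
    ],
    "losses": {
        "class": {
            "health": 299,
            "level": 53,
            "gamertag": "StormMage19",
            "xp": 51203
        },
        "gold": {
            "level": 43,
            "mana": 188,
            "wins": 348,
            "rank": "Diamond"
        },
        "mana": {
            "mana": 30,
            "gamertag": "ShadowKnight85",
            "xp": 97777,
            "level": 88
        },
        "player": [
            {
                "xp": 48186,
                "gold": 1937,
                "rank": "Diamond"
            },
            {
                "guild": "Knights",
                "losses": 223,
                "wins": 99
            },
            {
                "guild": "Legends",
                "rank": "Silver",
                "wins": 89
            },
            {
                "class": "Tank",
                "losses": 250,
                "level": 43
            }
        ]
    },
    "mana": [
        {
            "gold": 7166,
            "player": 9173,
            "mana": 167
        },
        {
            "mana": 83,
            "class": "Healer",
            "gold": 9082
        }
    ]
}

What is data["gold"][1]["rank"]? "Platinum"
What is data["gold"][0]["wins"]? 245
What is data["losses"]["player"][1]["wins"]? 99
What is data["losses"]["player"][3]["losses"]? 250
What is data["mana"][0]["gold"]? 7166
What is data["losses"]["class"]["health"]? 299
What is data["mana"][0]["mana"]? 167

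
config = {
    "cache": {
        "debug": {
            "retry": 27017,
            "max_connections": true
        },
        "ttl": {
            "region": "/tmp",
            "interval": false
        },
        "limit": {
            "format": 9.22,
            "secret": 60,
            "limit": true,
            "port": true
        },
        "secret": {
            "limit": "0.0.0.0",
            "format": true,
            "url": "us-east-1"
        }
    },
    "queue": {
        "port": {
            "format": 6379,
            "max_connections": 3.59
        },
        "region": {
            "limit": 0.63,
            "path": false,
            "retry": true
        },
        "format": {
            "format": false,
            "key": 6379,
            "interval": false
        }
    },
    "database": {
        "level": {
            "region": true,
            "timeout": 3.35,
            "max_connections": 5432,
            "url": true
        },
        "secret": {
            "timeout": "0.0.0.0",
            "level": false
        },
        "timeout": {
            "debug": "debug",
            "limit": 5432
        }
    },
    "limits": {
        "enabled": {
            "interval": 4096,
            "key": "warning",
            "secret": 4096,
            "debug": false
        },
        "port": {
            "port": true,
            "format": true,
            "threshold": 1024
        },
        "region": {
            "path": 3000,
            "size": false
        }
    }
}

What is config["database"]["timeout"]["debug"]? "debug"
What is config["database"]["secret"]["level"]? False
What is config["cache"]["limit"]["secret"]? 60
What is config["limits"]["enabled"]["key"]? "warning"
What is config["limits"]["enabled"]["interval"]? 4096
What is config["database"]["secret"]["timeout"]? "0.0.0.0"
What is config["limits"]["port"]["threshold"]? 1024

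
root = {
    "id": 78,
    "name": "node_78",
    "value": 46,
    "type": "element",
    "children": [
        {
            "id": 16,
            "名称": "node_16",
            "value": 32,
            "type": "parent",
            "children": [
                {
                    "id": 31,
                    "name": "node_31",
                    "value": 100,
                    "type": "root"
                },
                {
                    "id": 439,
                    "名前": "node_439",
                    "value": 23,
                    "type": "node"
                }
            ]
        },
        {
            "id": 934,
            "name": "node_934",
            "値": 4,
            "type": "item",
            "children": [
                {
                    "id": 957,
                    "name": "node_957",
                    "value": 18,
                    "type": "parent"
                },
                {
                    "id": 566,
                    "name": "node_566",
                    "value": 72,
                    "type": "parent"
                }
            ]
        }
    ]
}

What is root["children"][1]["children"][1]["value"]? 72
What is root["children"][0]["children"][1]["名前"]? "node_439"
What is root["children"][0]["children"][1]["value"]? 23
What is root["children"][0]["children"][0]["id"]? 31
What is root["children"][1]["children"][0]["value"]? 18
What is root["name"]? "node_78"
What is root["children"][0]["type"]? "parent"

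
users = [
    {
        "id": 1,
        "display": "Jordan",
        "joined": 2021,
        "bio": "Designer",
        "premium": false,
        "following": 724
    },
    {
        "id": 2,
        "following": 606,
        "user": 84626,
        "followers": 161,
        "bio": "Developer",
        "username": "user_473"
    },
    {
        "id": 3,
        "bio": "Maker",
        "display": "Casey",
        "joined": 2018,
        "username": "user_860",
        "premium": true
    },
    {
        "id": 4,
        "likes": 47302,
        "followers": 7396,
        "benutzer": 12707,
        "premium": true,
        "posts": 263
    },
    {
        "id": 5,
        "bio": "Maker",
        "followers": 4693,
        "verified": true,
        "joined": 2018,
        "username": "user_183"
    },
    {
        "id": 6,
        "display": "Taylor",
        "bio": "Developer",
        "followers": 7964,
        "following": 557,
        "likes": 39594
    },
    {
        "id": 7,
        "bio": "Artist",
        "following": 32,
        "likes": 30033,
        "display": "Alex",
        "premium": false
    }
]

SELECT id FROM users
[1, 2, 3, 4, 5, 6, 7]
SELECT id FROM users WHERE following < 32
[]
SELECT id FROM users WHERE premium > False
[3, 4]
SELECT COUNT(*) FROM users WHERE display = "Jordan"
1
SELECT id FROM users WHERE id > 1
[2, 3, 4, 5, 6, 7]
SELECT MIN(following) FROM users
32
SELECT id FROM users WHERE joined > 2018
[1]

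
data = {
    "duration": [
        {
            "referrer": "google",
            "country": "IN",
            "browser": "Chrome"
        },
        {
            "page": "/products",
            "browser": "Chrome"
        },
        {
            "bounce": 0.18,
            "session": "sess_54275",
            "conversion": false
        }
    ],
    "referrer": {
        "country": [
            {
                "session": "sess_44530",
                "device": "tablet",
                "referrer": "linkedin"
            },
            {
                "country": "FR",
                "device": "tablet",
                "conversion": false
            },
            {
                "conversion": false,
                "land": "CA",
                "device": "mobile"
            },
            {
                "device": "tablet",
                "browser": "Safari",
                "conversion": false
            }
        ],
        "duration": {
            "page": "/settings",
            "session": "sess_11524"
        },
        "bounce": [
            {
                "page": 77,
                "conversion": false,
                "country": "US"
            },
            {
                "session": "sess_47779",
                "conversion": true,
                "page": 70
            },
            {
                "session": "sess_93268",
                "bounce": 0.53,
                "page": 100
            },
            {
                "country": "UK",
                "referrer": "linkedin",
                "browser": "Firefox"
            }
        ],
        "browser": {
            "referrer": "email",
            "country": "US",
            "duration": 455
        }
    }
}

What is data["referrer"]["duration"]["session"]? "sess_11524"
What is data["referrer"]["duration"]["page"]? "/settings"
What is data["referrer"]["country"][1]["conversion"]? False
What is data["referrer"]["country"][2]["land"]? "CA"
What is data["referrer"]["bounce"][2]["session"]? "sess_93268"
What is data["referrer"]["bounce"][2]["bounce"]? 0.53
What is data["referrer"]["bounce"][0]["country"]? "US"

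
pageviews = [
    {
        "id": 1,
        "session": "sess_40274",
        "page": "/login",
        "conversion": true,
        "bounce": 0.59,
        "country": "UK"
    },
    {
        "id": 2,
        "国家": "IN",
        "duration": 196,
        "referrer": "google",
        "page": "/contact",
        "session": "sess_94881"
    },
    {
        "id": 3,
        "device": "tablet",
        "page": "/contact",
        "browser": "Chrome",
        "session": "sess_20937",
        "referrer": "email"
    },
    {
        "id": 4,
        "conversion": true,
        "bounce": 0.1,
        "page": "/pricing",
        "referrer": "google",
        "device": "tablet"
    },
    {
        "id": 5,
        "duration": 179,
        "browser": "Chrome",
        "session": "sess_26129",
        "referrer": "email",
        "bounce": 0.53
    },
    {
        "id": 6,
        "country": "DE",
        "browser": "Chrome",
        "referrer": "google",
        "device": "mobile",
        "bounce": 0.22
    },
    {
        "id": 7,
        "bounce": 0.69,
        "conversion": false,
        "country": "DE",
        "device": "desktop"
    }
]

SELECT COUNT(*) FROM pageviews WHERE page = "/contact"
2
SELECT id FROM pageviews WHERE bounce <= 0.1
[4]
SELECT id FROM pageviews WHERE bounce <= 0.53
[4, 5, 6]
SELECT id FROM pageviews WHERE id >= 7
[7]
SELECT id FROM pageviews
[1, 2, 3, 4, 5, 6, 7]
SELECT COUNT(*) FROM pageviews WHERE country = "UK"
1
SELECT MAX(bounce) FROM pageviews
0.69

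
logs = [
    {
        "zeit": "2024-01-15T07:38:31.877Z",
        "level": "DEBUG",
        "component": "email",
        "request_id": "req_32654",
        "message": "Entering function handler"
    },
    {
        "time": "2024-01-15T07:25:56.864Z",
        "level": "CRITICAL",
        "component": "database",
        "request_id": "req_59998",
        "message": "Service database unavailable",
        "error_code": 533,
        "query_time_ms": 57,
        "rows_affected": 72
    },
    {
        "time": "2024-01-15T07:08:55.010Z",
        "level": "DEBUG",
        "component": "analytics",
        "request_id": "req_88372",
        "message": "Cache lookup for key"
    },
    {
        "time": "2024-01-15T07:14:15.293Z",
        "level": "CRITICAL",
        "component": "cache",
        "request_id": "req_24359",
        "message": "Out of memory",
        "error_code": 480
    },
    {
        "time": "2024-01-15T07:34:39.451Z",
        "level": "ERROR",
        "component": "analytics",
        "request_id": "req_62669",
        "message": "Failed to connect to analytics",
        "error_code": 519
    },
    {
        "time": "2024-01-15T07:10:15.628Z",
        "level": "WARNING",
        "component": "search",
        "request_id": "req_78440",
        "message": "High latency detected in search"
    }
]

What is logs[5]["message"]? "High latency detected in search"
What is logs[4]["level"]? "ERROR"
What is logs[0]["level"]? "DEBUG"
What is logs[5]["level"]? "WARNING"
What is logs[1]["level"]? "CRITICAL"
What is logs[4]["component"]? "analytics"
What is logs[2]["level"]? "DEBUG"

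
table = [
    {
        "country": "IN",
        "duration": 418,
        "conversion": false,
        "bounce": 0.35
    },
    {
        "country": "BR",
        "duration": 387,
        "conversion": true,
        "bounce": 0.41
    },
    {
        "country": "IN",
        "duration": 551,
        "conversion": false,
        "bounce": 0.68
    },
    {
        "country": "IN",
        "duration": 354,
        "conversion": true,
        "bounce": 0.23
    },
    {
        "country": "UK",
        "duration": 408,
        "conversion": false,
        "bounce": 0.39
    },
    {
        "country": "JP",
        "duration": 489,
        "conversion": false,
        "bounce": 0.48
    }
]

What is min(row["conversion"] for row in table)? False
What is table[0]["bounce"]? 0.35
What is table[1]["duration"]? 387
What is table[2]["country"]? "IN"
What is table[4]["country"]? "UK"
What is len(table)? 6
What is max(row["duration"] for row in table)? 551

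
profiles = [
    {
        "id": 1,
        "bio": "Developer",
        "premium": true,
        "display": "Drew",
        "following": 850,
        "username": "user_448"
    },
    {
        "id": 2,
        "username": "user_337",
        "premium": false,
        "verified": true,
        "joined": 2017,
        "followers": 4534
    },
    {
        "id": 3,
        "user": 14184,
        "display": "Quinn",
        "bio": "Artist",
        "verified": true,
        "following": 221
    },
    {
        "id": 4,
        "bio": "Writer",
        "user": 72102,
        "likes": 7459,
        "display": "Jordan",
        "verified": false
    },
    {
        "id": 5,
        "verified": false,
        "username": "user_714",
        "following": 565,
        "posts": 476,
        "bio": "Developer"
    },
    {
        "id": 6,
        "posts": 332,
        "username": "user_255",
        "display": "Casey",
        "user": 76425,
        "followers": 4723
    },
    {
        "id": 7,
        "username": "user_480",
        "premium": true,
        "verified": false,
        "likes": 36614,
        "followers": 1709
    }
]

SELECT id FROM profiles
[1, 2, 3, 4, 5, 6, 7]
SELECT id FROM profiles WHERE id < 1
[]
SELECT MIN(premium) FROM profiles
False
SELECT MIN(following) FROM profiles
221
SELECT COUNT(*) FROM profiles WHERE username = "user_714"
1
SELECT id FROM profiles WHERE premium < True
[2]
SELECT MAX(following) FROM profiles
850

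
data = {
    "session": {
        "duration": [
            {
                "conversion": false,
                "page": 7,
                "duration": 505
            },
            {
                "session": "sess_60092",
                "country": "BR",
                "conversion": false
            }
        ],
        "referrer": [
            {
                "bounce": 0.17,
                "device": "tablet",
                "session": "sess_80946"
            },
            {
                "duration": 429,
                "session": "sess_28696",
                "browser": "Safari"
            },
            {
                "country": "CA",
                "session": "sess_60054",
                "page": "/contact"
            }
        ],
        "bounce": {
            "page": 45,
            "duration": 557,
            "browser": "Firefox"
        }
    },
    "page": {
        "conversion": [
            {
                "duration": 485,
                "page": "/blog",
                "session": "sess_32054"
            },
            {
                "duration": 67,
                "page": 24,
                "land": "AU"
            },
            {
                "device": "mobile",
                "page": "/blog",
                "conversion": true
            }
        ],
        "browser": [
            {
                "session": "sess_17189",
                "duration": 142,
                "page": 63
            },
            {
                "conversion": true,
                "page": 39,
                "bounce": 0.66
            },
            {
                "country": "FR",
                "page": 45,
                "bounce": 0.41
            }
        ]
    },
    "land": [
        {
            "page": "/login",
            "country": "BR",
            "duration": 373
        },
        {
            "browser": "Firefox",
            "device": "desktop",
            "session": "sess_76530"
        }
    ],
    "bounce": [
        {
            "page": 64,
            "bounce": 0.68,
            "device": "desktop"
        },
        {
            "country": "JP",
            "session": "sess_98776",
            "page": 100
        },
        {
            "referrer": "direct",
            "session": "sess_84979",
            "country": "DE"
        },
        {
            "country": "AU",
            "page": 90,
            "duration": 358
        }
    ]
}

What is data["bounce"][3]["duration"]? 358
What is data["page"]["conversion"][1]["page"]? 24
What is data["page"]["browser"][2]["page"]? 45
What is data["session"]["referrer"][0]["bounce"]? 0.17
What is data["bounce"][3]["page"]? 90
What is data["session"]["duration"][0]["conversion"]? False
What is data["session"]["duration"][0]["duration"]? 505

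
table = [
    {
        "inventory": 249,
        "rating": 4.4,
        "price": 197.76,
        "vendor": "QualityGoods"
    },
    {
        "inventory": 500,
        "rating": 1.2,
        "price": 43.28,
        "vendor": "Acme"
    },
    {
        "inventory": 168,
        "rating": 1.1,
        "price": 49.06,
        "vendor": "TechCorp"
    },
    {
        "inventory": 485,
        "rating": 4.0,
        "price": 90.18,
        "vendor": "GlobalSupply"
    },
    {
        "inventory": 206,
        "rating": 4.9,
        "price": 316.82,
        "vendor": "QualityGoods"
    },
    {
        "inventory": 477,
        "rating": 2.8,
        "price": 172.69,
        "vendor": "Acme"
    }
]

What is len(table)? 6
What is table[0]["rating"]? 4.4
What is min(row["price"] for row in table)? 43.28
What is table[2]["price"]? 49.06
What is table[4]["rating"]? 4.9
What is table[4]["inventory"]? 206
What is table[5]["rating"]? 2.8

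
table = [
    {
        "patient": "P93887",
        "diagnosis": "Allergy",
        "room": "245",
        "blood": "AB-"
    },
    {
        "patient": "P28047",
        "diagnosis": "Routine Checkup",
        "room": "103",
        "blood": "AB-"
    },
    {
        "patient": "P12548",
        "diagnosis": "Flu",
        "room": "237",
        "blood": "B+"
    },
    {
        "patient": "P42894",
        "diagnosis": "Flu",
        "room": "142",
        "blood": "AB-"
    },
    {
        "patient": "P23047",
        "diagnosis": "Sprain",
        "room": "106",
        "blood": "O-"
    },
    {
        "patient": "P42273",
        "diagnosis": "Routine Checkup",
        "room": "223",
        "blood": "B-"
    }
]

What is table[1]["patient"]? "P28047"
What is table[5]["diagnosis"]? "Routine Checkup"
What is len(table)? 6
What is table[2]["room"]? "237"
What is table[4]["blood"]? "O-"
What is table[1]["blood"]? "AB-"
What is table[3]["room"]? "142"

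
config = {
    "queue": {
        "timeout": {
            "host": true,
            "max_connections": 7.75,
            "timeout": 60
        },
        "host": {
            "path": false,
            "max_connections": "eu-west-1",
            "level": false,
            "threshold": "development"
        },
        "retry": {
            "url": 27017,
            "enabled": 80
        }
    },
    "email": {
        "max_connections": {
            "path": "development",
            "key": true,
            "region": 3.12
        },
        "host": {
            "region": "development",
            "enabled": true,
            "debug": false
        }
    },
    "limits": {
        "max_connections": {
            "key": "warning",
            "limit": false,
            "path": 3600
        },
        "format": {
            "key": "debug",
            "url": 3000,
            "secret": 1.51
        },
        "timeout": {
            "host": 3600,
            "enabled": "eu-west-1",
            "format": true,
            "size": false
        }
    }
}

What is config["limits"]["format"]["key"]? "debug"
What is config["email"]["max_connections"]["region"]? 3.12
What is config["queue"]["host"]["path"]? False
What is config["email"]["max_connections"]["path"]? "development"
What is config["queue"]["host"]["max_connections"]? "eu-west-1"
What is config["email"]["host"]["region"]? "development"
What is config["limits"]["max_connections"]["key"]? "warning"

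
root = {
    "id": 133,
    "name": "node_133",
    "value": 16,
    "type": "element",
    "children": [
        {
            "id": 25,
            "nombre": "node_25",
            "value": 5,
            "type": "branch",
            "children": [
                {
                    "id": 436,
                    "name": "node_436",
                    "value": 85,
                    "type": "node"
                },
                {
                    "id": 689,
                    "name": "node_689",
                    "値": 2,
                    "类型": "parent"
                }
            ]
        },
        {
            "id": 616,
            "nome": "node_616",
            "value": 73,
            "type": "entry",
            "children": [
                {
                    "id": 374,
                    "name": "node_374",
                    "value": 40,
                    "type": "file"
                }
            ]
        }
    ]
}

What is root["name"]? "node_133"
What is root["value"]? 16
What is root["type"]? "element"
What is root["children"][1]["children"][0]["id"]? 374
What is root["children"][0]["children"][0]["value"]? 85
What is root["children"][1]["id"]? 616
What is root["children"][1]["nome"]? "node_616"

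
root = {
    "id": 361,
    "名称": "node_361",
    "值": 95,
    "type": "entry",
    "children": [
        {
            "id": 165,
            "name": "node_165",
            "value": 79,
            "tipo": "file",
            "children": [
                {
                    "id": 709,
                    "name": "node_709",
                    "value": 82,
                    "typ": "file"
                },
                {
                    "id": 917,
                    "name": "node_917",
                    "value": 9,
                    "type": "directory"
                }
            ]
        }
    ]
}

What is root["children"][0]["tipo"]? "file"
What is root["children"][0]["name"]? "node_165"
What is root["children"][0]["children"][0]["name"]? "node_709"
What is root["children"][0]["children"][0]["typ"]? "file"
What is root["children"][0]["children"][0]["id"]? 709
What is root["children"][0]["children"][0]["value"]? 82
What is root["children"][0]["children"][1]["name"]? "node_917"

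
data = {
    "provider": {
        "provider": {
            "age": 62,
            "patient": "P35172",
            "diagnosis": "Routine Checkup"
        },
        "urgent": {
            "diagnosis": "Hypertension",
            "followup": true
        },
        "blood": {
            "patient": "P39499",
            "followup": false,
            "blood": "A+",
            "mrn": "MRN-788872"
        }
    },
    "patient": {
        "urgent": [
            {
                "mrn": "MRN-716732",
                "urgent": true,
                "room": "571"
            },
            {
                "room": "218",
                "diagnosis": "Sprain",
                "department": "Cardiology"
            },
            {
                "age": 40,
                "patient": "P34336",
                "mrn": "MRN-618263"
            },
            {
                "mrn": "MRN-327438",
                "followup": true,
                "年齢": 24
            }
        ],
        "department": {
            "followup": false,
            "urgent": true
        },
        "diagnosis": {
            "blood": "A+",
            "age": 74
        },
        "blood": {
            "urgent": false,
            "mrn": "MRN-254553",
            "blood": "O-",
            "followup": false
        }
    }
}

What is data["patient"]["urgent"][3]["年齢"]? 24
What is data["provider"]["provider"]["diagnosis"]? "Routine Checkup"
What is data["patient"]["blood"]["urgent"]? False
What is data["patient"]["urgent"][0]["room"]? "571"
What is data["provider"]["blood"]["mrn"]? "MRN-788872"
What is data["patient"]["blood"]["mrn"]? "MRN-254553"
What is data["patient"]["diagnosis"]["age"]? 74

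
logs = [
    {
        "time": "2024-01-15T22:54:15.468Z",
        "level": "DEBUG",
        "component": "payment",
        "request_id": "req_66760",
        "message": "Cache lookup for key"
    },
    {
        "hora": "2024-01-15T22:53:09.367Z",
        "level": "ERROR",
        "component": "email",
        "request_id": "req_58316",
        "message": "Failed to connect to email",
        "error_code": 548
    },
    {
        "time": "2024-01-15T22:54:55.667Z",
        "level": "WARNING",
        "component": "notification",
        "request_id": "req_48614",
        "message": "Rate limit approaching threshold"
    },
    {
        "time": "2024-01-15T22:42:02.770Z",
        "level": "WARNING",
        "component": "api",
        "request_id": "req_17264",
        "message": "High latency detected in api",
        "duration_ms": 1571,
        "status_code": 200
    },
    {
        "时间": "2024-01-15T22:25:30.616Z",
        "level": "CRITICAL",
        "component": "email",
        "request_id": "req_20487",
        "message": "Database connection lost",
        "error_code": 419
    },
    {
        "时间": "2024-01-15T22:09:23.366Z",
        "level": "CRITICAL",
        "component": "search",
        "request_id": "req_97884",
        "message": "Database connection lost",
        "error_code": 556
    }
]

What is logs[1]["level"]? "ERROR"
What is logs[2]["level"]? "WARNING"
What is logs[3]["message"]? "High latency detected in api"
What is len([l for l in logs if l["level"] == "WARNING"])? 2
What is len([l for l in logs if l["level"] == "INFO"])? 0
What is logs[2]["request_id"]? "req_48614"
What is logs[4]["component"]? "email"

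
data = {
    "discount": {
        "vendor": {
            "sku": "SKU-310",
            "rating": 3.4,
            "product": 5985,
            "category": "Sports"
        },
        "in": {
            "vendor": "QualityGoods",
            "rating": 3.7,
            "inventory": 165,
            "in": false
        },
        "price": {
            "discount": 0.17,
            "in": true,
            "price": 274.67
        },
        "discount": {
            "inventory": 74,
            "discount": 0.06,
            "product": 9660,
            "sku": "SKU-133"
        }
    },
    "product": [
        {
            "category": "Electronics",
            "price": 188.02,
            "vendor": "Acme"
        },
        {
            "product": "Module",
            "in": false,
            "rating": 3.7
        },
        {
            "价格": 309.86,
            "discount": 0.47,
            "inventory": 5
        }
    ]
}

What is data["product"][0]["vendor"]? "Acme"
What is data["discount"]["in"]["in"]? False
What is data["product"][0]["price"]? 188.02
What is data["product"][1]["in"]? False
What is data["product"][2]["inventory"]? 5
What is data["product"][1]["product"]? "Module"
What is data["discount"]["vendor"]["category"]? "Sports"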